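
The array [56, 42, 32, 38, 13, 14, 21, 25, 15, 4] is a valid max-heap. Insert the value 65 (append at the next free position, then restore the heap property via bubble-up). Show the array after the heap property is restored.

append 65 at index 10 → [56, 42, 32, 38, 13, 14, 21, 25, 15, 4, 65]
65 > parent 13 at index 4, swap → [56, 42, 32, 38, 65, 14, 21, 25, 15, 4, 13]
65 > parent 42 at index 1, swap → [56, 65, 32, 38, 42, 14, 21, 25, 15, 4, 13]
65 > parent 56 at index 0, swap → [65, 56, 32, 38, 42, 14, 21, 25, 15, 4, 13]

[65, 56, 32, 38, 42, 14, 21, 25, 15, 4, 13]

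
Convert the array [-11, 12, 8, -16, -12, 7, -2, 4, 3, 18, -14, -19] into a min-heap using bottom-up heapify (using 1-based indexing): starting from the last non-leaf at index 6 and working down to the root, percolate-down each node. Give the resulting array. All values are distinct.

[-19, -16, -11, 3, -14, 7, -2, 4, 12, 18, -12, 8]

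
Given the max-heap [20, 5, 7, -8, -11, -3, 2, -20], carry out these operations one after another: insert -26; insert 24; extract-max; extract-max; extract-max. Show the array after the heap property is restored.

[5, -8, 2, -20, -11, -3, -26]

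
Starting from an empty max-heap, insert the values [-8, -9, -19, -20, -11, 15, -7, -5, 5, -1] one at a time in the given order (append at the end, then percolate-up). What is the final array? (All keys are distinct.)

Insert -8:
  append -8 at index 0 → [-8] (no swap needed)
Insert -9:
  append -9 at index 1 → [-8, -9] (no swap needed)
Insert -19:
  append -19 at index 2 → [-8, -9, -19] (no swap needed)
Insert -20:
  append -20 at index 3 → [-8, -9, -19, -20] (no swap needed)
Insert -11:
  append -11 at index 4 → [-8, -9, -19, -20, -11] (no swap needed)
Insert 15:
  append 15 at index 5 → [-8, -9, -19, -20, -11, 15]
  15 > parent -19 at index 2, swap → [-8, -9, 15, -20, -11, -19]
  15 > parent -8 at index 0, swap → [15, -9, -8, -20, -11, -19]
Insert -7:
  append -7 at index 6 → [15, -9, -8, -20, -11, -19, -7]
  -7 > parent -8 at index 2, swap → [15, -9, -7, -20, -11, -19, -8]
Insert -5:
  append -5 at index 7 → [15, -9, -7, -20, -11, -19, -8, -5]
  -5 > parent -20 at index 3, swap → [15, -9, -7, -5, -11, -19, -8, -20]
  -5 > parent -9 at index 1, swap → [15, -5, -7, -9, -11, -19, -8, -20]
Insert 5:
  append 5 at index 8 → [15, -5, -7, -9, -11, -19, -8, -20, 5]
  5 > parent -9 at index 3, swap → [15, -5, -7, 5, -11, -19, -8, -20, -9]
  5 > parent -5 at index 1, swap → [15, 5, -7, -5, -11, -19, -8, -20, -9]
Insert -1:
  append -1 at index 9 → [15, 5, -7, -5, -11, -19, -8, -20, -9, -1]
  -1 > parent -11 at index 4, swap → [15, 5, -7, -5, -1, -19, -8, -20, -9, -11]

[15, 5, -7, -5, -1, -19, -8, -20, -9, -11]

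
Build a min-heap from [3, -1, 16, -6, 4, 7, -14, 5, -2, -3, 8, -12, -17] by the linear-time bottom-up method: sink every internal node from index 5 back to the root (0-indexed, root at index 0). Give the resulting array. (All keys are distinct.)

sift down from index 5:
  7 vs smaller child -17 at index 12, swap → [3, -1, 16, -6, 4, -17, -14, 5, -2, -3, 8, -12, 7]
sift down from index 4:
  4 vs smaller child -3 at index 9, swap → [3, -1, 16, -6, -3, -17, -14, 5, -2, 4, 8, -12, 7]
sift down from index 3: already satisfies heap property
sift down from index 2:
  16 vs smaller child -17 at index 5, swap → [3, -1, -17, -6, -3, 16, -14, 5, -2, 4, 8, -12, 7]
  16 vs smaller child -12 at index 11, swap → [3, -1, -17, -6, -3, -12, -14, 5, -2, 4, 8, 16, 7]
sift down from index 1:
  -1 vs smaller child -6 at index 3, swap → [3, -6, -17, -1, -3, -12, -14, 5, -2, 4, 8, 16, 7]
  -1 vs smaller child -2 at index 8, swap → [3, -6, -17, -2, -3, -12, -14, 5, -1, 4, 8, 16, 7]
sift down from index 0:
  3 vs smaller child -17 at index 2, swap → [-17, -6, 3, -2, -3, -12, -14, 5, -1, 4, 8, 16, 7]
  3 vs smaller child -14 at index 6, swap → [-17, -6, -14, -2, -3, -12, 3, 5, -1, 4, 8, 16, 7]

[-17, -6, -14, -2, -3, -12, 3, 5, -1, 4, 8, 16, 7]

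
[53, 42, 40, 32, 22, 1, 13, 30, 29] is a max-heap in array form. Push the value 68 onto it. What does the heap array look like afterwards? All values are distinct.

[68, 53, 40, 32, 42, 1, 13, 30, 29, 22]

append 68 at index 9 → [53, 42, 40, 32, 22, 1, 13, 30, 29, 68]
68 > parent 22 at index 4, swap → [53, 42, 40, 32, 68, 1, 13, 30, 29, 22]
68 > parent 42 at index 1, swap → [53, 68, 40, 32, 42, 1, 13, 30, 29, 22]
68 > parent 53 at index 0, swap → [68, 53, 40, 32, 42, 1, 13, 30, 29, 22]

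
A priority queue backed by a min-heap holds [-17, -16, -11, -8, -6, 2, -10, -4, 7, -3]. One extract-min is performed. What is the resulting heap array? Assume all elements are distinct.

remove root -17; move last element -3 to root → [-3, -16, -11, -8, -6, 2, -10, -4, 7]
-3 vs smaller child -16 at index 1, swap → [-16, -3, -11, -8, -6, 2, -10, -4, 7]
-3 vs smaller child -8 at index 3, swap → [-16, -8, -11, -3, -6, 2, -10, -4, 7]
-3 vs smaller child -4 at index 7, swap → [-16, -8, -11, -4, -6, 2, -10, -3, 7]

[-16, -8, -11, -4, -6, 2, -10, -3, 7]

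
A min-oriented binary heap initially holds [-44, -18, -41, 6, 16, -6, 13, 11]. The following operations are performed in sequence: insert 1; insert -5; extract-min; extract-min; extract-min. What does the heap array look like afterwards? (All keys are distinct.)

[-6, -5, 11, 1, 6, 16, 13]

insert 1:
  append 1 at index 8 → [-44, -18, -41, 6, 16, -6, 13, 11, 1]
  1 < parent 6 at index 3, swap → [-44, -18, -41, 1, 16, -6, 13, 11, 6]
insert -5:
  append -5 at index 9 → [-44, -18, -41, 1, 16, -6, 13, 11, 6, -5]
  -5 < parent 16 at index 4, swap → [-44, -18, -41, 1, -5, -6, 13, 11, 6, 16]
extract-min → returns -44:
  remove root -44; move last element 16 to root → [16, -18, -41, 1, -5, -6, 13, 11, 6]
  16 vs smaller child -41 at index 2, swap → [-41, -18, 16, 1, -5, -6, 13, 11, 6]
  16 vs smaller child -6 at index 5, swap → [-41, -18, -6, 1, -5, 16, 13, 11, 6]
extract-min → returns -41:
  remove root -41; move last element 6 to root → [6, -18, -6, 1, -5, 16, 13, 11]
  6 vs smaller child -18 at index 1, swap → [-18, 6, -6, 1, -5, 16, 13, 11]
  6 vs smaller child -5 at index 4, swap → [-18, -5, -6, 1, 6, 16, 13, 11]
extract-min → returns -18:
  remove root -18; move last element 11 to root → [11, -5, -6, 1, 6, 16, 13]
  11 vs smaller child -6 at index 2, swap → [-6, -5, 11, 1, 6, 16, 13]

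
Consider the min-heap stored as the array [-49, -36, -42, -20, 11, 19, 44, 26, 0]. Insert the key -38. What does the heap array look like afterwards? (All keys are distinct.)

append -38 at index 9 → [-49, -36, -42, -20, 11, 19, 44, 26, 0, -38]
-38 < parent 11 at index 4, swap → [-49, -36, -42, -20, -38, 19, 44, 26, 0, 11]
-38 < parent -36 at index 1, swap → [-49, -38, -42, -20, -36, 19, 44, 26, 0, 11]

[-49, -38, -42, -20, -36, 19, 44, 26, 0, 11]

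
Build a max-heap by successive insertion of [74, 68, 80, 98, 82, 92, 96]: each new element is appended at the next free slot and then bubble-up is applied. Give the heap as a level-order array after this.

Insert 74:
  append 74 at index 0 → [74] (no swap needed)
Insert 68:
  append 68 at index 1 → [74, 68] (no swap needed)
Insert 80:
  append 80 at index 2 → [74, 68, 80]
  80 > parent 74 at index 0, swap → [80, 68, 74]
Insert 98:
  append 98 at index 3 → [80, 68, 74, 98]
  98 > parent 68 at index 1, swap → [80, 98, 74, 68]
  98 > parent 80 at index 0, swap → [98, 80, 74, 68]
Insert 82:
  append 82 at index 4 → [98, 80, 74, 68, 82]
  82 > parent 80 at index 1, swap → [98, 82, 74, 68, 80]
Insert 92:
  append 92 at index 5 → [98, 82, 74, 68, 80, 92]
  92 > parent 74 at index 2, swap → [98, 82, 92, 68, 80, 74]
Insert 96:
  append 96 at index 6 → [98, 82, 92, 68, 80, 74, 96]
  96 > parent 92 at index 2, swap → [98, 82, 96, 68, 80, 74, 92]

[98, 82, 96, 68, 80, 74, 92]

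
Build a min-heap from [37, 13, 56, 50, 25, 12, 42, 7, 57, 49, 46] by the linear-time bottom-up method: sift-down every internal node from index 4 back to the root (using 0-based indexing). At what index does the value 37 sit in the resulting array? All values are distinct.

sift down from index 4: already satisfies heap property
sift down from index 3:
  50 vs smaller child 7 at index 7, swap → [37, 13, 56, 7, 25, 12, 42, 50, 57, 49, 46]
sift down from index 2:
  56 vs smaller child 12 at index 5, swap → [37, 13, 12, 7, 25, 56, 42, 50, 57, 49, 46]
sift down from index 1:
  13 vs smaller child 7 at index 3, swap → [37, 7, 12, 13, 25, 56, 42, 50, 57, 49, 46]
sift down from index 0:
  37 vs smaller child 7 at index 1, swap → [7, 37, 12, 13, 25, 56, 42, 50, 57, 49, 46]
  37 vs smaller child 13 at index 3, swap → [7, 13, 12, 37, 25, 56, 42, 50, 57, 49, 46]
resulting array: [7, 13, 12, 37, 25, 56, 42, 50, 57, 49, 46]

3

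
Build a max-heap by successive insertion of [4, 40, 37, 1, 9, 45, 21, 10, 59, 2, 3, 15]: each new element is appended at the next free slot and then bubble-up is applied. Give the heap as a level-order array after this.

[59, 45, 40, 10, 4, 37, 21, 1, 9, 2, 3, 15]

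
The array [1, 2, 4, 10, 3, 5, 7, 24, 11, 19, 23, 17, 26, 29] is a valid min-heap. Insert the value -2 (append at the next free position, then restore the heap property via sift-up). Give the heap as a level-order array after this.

append -2 at index 14 → [1, 2, 4, 10, 3, 5, 7, 24, 11, 19, 23, 17, 26, 29, -2]
-2 < parent 7 at index 6, swap → [1, 2, 4, 10, 3, 5, -2, 24, 11, 19, 23, 17, 26, 29, 7]
-2 < parent 4 at index 2, swap → [1, 2, -2, 10, 3, 5, 4, 24, 11, 19, 23, 17, 26, 29, 7]
-2 < parent 1 at index 0, swap → [-2, 2, 1, 10, 3, 5, 4, 24, 11, 19, 23, 17, 26, 29, 7]

[-2, 2, 1, 10, 3, 5, 4, 24, 11, 19, 23, 17, 26, 29, 7]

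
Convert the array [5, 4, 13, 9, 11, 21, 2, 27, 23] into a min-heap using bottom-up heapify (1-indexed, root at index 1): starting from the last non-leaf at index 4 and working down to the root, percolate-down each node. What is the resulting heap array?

sift down from index 4: already satisfies heap property
sift down from index 3:
  13 vs smaller child 2 at index 7, swap → [5, 4, 2, 9, 11, 21, 13, 27, 23]
sift down from index 2: already satisfies heap property
sift down from index 1:
  5 vs smaller child 2 at index 3, swap → [2, 4, 5, 9, 11, 21, 13, 27, 23]

[2, 4, 5, 9, 11, 21, 13, 27, 23]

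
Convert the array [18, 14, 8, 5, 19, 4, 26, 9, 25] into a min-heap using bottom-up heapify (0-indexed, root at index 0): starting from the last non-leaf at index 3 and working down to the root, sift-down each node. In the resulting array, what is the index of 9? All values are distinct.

3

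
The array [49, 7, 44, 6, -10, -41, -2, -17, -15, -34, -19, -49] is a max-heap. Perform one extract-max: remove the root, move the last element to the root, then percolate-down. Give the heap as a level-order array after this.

[44, 7, -2, 6, -10, -41, -49, -17, -15, -34, -19]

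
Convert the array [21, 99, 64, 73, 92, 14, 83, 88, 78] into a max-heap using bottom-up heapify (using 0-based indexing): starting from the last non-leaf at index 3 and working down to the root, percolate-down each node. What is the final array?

[99, 92, 83, 88, 21, 14, 64, 73, 78]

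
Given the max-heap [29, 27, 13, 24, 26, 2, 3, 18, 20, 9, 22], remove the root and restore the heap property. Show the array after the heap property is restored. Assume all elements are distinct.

[27, 26, 13, 24, 22, 2, 3, 18, 20, 9]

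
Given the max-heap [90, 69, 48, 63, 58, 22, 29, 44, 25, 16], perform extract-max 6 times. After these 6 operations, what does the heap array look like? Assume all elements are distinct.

extract-max #1 returns 90:
  remove root 90; move last element 16 to root → [16, 69, 48, 63, 58, 22, 29, 44, 25]
  16 vs larger child 69 at index 1, swap → [69, 16, 48, 63, 58, 22, 29, 44, 25]
  16 vs larger child 63 at index 3, swap → [69, 63, 48, 16, 58, 22, 29, 44, 25]
  16 vs larger child 44 at index 7, swap → [69, 63, 48, 44, 58, 22, 29, 16, 25]
extract-max #2 returns 69:
  remove root 69; move last element 25 to root → [25, 63, 48, 44, 58, 22, 29, 16]
  25 vs larger child 63 at index 1, swap → [63, 25, 48, 44, 58, 22, 29, 16]
  25 vs larger child 58 at index 4, swap → [63, 58, 48, 44, 25, 22, 29, 16]
extract-max #3 returns 63:
  remove root 63; move last element 16 to root → [16, 58, 48, 44, 25, 22, 29]
  16 vs larger child 58 at index 1, swap → [58, 16, 48, 44, 25, 22, 29]
  16 vs larger child 44 at index 3, swap → [58, 44, 48, 16, 25, 22, 29]
extract-max #4 returns 58:
  remove root 58; move last element 29 to root → [29, 44, 48, 16, 25, 22]
  29 vs larger child 48 at index 2, swap → [48, 44, 29, 16, 25, 22]
extract-max #5 returns 48:
  remove root 48; move last element 22 to root → [22, 44, 29, 16, 25]
  22 vs larger child 44 at index 1, swap → [44, 22, 29, 16, 25]
  22 vs larger child 25 at index 4, swap → [44, 25, 29, 16, 22]
extract-max #6 returns 44:
  remove root 44; move last element 22 to root → [22, 25, 29, 16]
  22 vs larger child 29 at index 2, swap → [29, 25, 22, 16]

[29, 25, 22, 16]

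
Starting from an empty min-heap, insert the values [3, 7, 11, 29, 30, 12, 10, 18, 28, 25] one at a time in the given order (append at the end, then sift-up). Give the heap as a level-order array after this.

Insert 3:
  append 3 at index 0 → [3] (no swap needed)
Insert 7:
  append 7 at index 1 → [3, 7] (no swap needed)
Insert 11:
  append 11 at index 2 → [3, 7, 11] (no swap needed)
Insert 29:
  append 29 at index 3 → [3, 7, 11, 29] (no swap needed)
Insert 30:
  append 30 at index 4 → [3, 7, 11, 29, 30] (no swap needed)
Insert 12:
  append 12 at index 5 → [3, 7, 11, 29, 30, 12] (no swap needed)
Insert 10:
  append 10 at index 6 → [3, 7, 11, 29, 30, 12, 10]
  10 < parent 11 at index 2, swap → [3, 7, 10, 29, 30, 12, 11]
Insert 18:
  append 18 at index 7 → [3, 7, 10, 29, 30, 12, 11, 18]
  18 < parent 29 at index 3, swap → [3, 7, 10, 18, 30, 12, 11, 29]
Insert 28:
  append 28 at index 8 → [3, 7, 10, 18, 30, 12, 11, 29, 28] (no swap needed)
Insert 25:
  append 25 at index 9 → [3, 7, 10, 18, 30, 12, 11, 29, 28, 25]
  25 < parent 30 at index 4, swap → [3, 7, 10, 18, 25, 12, 11, 29, 28, 30]

[3, 7, 10, 18, 25, 12, 11, 29, 28, 30]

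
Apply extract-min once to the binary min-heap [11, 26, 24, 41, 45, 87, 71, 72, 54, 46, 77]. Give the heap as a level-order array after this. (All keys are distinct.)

remove root 11; move last element 77 to root → [77, 26, 24, 41, 45, 87, 71, 72, 54, 46]
77 vs smaller child 24 at index 2, swap → [24, 26, 77, 41, 45, 87, 71, 72, 54, 46]
77 vs smaller child 71 at index 6, swap → [24, 26, 71, 41, 45, 87, 77, 72, 54, 46]

[24, 26, 71, 41, 45, 87, 77, 72, 54, 46]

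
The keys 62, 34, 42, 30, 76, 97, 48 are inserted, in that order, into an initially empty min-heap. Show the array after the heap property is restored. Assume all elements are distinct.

Insert 62:
  append 62 at index 0 → [62] (no swap needed)
Insert 34:
  append 34 at index 1 → [62, 34]
  34 < parent 62 at index 0, swap → [34, 62]
Insert 42:
  append 42 at index 2 → [34, 62, 42] (no swap needed)
Insert 30:
  append 30 at index 3 → [34, 62, 42, 30]
  30 < parent 62 at index 1, swap → [34, 30, 42, 62]
  30 < parent 34 at index 0, swap → [30, 34, 42, 62]
Insert 76:
  append 76 at index 4 → [30, 34, 42, 62, 76] (no swap needed)
Insert 97:
  append 97 at index 5 → [30, 34, 42, 62, 76, 97] (no swap needed)
Insert 48:
  append 48 at index 6 → [30, 34, 42, 62, 76, 97, 48] (no swap needed)

[30, 34, 42, 62, 76, 97, 48]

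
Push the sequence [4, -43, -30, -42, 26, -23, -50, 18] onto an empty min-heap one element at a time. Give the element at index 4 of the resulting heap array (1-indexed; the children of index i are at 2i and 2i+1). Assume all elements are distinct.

Insert 4:
  append 4 at index 1 → [4] (no swap needed)
Insert -43:
  append -43 at index 2 → [4, -43]
  -43 < parent 4 at index 1, swap → [-43, 4]
Insert -30:
  append -30 at index 3 → [-43, 4, -30] (no swap needed)
Insert -42:
  append -42 at index 4 → [-43, 4, -30, -42]
  -42 < parent 4 at index 2, swap → [-43, -42, -30, 4]
Insert 26:
  append 26 at index 5 → [-43, -42, -30, 4, 26] (no swap needed)
Insert -23:
  append -23 at index 6 → [-43, -42, -30, 4, 26, -23] (no swap needed)
Insert -50:
  append -50 at index 7 → [-43, -42, -30, 4, 26, -23, -50]
  -50 < parent -30 at index 3, swap → [-43, -42, -50, 4, 26, -23, -30]
  -50 < parent -43 at index 1, swap → [-50, -42, -43, 4, 26, -23, -30]
Insert 18:
  append 18 at index 8 → [-50, -42, -43, 4, 26, -23, -30, 18] (no swap needed)
resulting array: [-50, -42, -43, 4, 26, -23, -30, 18]

4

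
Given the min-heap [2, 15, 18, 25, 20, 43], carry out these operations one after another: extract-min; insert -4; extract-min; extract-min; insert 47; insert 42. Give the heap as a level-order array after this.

[18, 20, 42, 25, 47, 43]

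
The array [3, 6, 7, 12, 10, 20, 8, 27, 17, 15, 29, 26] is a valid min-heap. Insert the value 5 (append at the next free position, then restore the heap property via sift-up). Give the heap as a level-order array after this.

append 5 at index 12 → [3, 6, 7, 12, 10, 20, 8, 27, 17, 15, 29, 26, 5]
5 < parent 20 at index 5, swap → [3, 6, 7, 12, 10, 5, 8, 27, 17, 15, 29, 26, 20]
5 < parent 7 at index 2, swap → [3, 6, 5, 12, 10, 7, 8, 27, 17, 15, 29, 26, 20]

[3, 6, 5, 12, 10, 7, 8, 27, 17, 15, 29, 26, 20]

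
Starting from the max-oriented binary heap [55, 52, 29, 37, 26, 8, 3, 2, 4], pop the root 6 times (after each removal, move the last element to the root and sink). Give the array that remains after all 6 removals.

[4, 3, 2]

extract-max #1 returns 55:
  remove root 55; move last element 4 to root → [4, 52, 29, 37, 26, 8, 3, 2]
  4 vs larger child 52 at index 1, swap → [52, 4, 29, 37, 26, 8, 3, 2]
  4 vs larger child 37 at index 3, swap → [52, 37, 29, 4, 26, 8, 3, 2]
extract-max #2 returns 52:
  remove root 52; move last element 2 to root → [2, 37, 29, 4, 26, 8, 3]
  2 vs larger child 37 at index 1, swap → [37, 2, 29, 4, 26, 8, 3]
  2 vs larger child 26 at index 4, swap → [37, 26, 29, 4, 2, 8, 3]
extract-max #3 returns 37:
  remove root 37; move last element 3 to root → [3, 26, 29, 4, 2, 8]
  3 vs larger child 29 at index 2, swap → [29, 26, 3, 4, 2, 8]
  3 vs only child 8 at index 5, swap → [29, 26, 8, 4, 2, 3]
extract-max #4 returns 29:
  remove root 29; move last element 3 to root → [3, 26, 8, 4, 2]
  3 vs larger child 26 at index 1, swap → [26, 3, 8, 4, 2]
  3 vs larger child 4 at index 3, swap → [26, 4, 8, 3, 2]
extract-max #5 returns 26:
  remove root 26; move last element 2 to root → [2, 4, 8, 3]
  2 vs larger child 8 at index 2, swap → [8, 4, 2, 3]
extract-max #6 returns 8:
  remove root 8; move last element 3 to root → [3, 4, 2]
  3 vs larger child 4 at index 1, swap → [4, 3, 2]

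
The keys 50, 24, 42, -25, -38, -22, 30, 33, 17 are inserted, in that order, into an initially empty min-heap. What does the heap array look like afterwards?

Insert 50:
  append 50 at index 0 → [50] (no swap needed)
Insert 24:
  append 24 at index 1 → [50, 24]
  24 < parent 50 at index 0, swap → [24, 50]
Insert 42:
  append 42 at index 2 → [24, 50, 42] (no swap needed)
Insert -25:
  append -25 at index 3 → [24, 50, 42, -25]
  -25 < parent 50 at index 1, swap → [24, -25, 42, 50]
  -25 < parent 24 at index 0, swap → [-25, 24, 42, 50]
Insert -38:
  append -38 at index 4 → [-25, 24, 42, 50, -38]
  -38 < parent 24 at index 1, swap → [-25, -38, 42, 50, 24]
  -38 < parent -25 at index 0, swap → [-38, -25, 42, 50, 24]
Insert -22:
  append -22 at index 5 → [-38, -25, 42, 50, 24, -22]
  -22 < parent 42 at index 2, swap → [-38, -25, -22, 50, 24, 42]
Insert 30:
  append 30 at index 6 → [-38, -25, -22, 50, 24, 42, 30] (no swap needed)
Insert 33:
  append 33 at index 7 → [-38, -25, -22, 50, 24, 42, 30, 33]
  33 < parent 50 at index 3, swap → [-38, -25, -22, 33, 24, 42, 30, 50]
Insert 17:
  append 17 at index 8 → [-38, -25, -22, 33, 24, 42, 30, 50, 17]
  17 < parent 33 at index 3, swap → [-38, -25, -22, 17, 24, 42, 30, 50, 33]

[-38, -25, -22, 17, 24, 42, 30, 50, 33]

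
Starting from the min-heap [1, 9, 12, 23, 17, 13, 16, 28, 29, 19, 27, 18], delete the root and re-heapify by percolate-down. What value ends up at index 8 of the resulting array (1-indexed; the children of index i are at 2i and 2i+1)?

remove root 1; move last element 18 to root → [18, 9, 12, 23, 17, 13, 16, 28, 29, 19, 27]
18 vs smaller child 9 at index 2, swap → [9, 18, 12, 23, 17, 13, 16, 28, 29, 19, 27]
18 vs smaller child 17 at index 5, swap → [9, 17, 12, 23, 18, 13, 16, 28, 29, 19, 27]
resulting array: [9, 17, 12, 23, 18, 13, 16, 28, 29, 19, 27]

28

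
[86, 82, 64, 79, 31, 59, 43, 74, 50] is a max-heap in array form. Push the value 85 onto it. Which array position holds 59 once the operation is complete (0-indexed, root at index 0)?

5

append 85 at index 9 → [86, 82, 64, 79, 31, 59, 43, 74, 50, 85]
85 > parent 31 at index 4, swap → [86, 82, 64, 79, 85, 59, 43, 74, 50, 31]
85 > parent 82 at index 1, swap → [86, 85, 64, 79, 82, 59, 43, 74, 50, 31]
resulting array: [86, 85, 64, 79, 82, 59, 43, 74, 50, 31]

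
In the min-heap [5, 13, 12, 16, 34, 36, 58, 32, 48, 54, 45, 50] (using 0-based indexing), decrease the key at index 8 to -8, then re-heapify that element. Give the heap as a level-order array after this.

set index 8 from 48 to -8 → [5, 13, 12, 16, 34, 36, 58, 32, -8, 54, 45, 50]
-8 < parent 16 at index 3, swap → [5, 13, 12, -8, 34, 36, 58, 32, 16, 54, 45, 50]
-8 < parent 13 at index 1, swap → [5, -8, 12, 13, 34, 36, 58, 32, 16, 54, 45, 50]
-8 < parent 5 at index 0, swap → [-8, 5, 12, 13, 34, 36, 58, 32, 16, 54, 45, 50]

[-8, 5, 12, 13, 34, 36, 58, 32, 16, 54, 45, 50]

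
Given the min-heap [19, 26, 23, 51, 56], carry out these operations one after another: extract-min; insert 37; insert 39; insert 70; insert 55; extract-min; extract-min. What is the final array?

extract-min → returns 19:
  remove root 19; move last element 56 to root → [56, 26, 23, 51]
  56 vs smaller child 23 at index 2, swap → [23, 26, 56, 51]
insert 37:
  append 37 at index 4 → [23, 26, 56, 51, 37] (no swap needed)
insert 39:
  append 39 at index 5 → [23, 26, 56, 51, 37, 39]
  39 < parent 56 at index 2, swap → [23, 26, 39, 51, 37, 56]
insert 70:
  append 70 at index 6 → [23, 26, 39, 51, 37, 56, 70] (no swap needed)
insert 55:
  append 55 at index 7 → [23, 26, 39, 51, 37, 56, 70, 55] (no swap needed)
extract-min → returns 23:
  remove root 23; move last element 55 to root → [55, 26, 39, 51, 37, 56, 70]
  55 vs smaller child 26 at index 1, swap → [26, 55, 39, 51, 37, 56, 70]
  55 vs smaller child 37 at index 4, swap → [26, 37, 39, 51, 55, 56, 70]
extract-min → returns 26:
  remove root 26; move last element 70 to root → [70, 37, 39, 51, 55, 56]
  70 vs smaller child 37 at index 1, swap → [37, 70, 39, 51, 55, 56]
  70 vs smaller child 51 at index 3, swap → [37, 51, 39, 70, 55, 56]

[37, 51, 39, 70, 55, 56]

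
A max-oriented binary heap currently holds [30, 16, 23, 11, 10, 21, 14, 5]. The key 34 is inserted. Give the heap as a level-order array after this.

[34, 30, 23, 16, 10, 21, 14, 5, 11]

append 34 at index 8 → [30, 16, 23, 11, 10, 21, 14, 5, 34]
34 > parent 11 at index 3, swap → [30, 16, 23, 34, 10, 21, 14, 5, 11]
34 > parent 16 at index 1, swap → [30, 34, 23, 16, 10, 21, 14, 5, 11]
34 > parent 30 at index 0, swap → [34, 30, 23, 16, 10, 21, 14, 5, 11]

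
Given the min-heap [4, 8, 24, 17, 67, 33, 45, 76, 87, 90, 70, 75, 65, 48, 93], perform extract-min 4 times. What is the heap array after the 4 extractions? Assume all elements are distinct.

extract-min #1 returns 4:
  remove root 4; move last element 93 to root → [93, 8, 24, 17, 67, 33, 45, 76, 87, 90, 70, 75, 65, 48]
  93 vs smaller child 8 at index 1, swap → [8, 93, 24, 17, 67, 33, 45, 76, 87, 90, 70, 75, 65, 48]
  93 vs smaller child 17 at index 3, swap → [8, 17, 24, 93, 67, 33, 45, 76, 87, 90, 70, 75, 65, 48]
  93 vs smaller child 76 at index 7, swap → [8, 17, 24, 76, 67, 33, 45, 93, 87, 90, 70, 75, 65, 48]
extract-min #2 returns 8:
  remove root 8; move last element 48 to root → [48, 17, 24, 76, 67, 33, 45, 93, 87, 90, 70, 75, 65]
  48 vs smaller child 17 at index 1, swap → [17, 48, 24, 76, 67, 33, 45, 93, 87, 90, 70, 75, 65]
extract-min #3 returns 17:
  remove root 17; move last element 65 to root → [65, 48, 24, 76, 67, 33, 45, 93, 87, 90, 70, 75]
  65 vs smaller child 24 at index 2, swap → [24, 48, 65, 76, 67, 33, 45, 93, 87, 90, 70, 75]
  65 vs smaller child 33 at index 5, swap → [24, 48, 33, 76, 67, 65, 45, 93, 87, 90, 70, 75]
extract-min #4 returns 24:
  remove root 24; move last element 75 to root → [75, 48, 33, 76, 67, 65, 45, 93, 87, 90, 70]
  75 vs smaller child 33 at index 2, swap → [33, 48, 75, 76, 67, 65, 45, 93, 87, 90, 70]
  75 vs smaller child 45 at index 6, swap → [33, 48, 45, 76, 67, 65, 75, 93, 87, 90, 70]

[33, 48, 45, 76, 67, 65, 75, 93, 87, 90, 70]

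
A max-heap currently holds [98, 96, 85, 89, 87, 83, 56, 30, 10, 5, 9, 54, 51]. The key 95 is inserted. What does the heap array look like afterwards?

append 95 at index 13 → [98, 96, 85, 89, 87, 83, 56, 30, 10, 5, 9, 54, 51, 95]
95 > parent 56 at index 6, swap → [98, 96, 85, 89, 87, 83, 95, 30, 10, 5, 9, 54, 51, 56]
95 > parent 85 at index 2, swap → [98, 96, 95, 89, 87, 83, 85, 30, 10, 5, 9, 54, 51, 56]

[98, 96, 95, 89, 87, 83, 85, 30, 10, 5, 9, 54, 51, 56]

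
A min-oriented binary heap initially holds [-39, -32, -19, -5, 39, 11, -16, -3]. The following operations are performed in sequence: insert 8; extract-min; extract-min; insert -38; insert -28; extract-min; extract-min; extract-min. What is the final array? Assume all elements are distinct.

insert 8:
  append 8 at index 8 → [-39, -32, -19, -5, 39, 11, -16, -3, 8] (no swap needed)
extract-min → returns -39:
  remove root -39; move last element 8 to root → [8, -32, -19, -5, 39, 11, -16, -3]
  8 vs smaller child -32 at index 1, swap → [-32, 8, -19, -5, 39, 11, -16, -3]
  8 vs smaller child -5 at index 3, swap → [-32, -5, -19, 8, 39, 11, -16, -3]
  8 vs only child -3 at index 7, swap → [-32, -5, -19, -3, 39, 11, -16, 8]
extract-min → returns -32:
  remove root -32; move last element 8 to root → [8, -5, -19, -3, 39, 11, -16]
  8 vs smaller child -19 at index 2, swap → [-19, -5, 8, -3, 39, 11, -16]
  8 vs smaller child -16 at index 6, swap → [-19, -5, -16, -3, 39, 11, 8]
insert -38:
  append -38 at index 7 → [-19, -5, -16, -3, 39, 11, 8, -38]
  -38 < parent -3 at index 3, swap → [-19, -5, -16, -38, 39, 11, 8, -3]
  -38 < parent -5 at index 1, swap → [-19, -38, -16, -5, 39, 11, 8, -3]
  -38 < parent -19 at index 0, swap → [-38, -19, -16, -5, 39, 11, 8, -3]
insert -28:
  append -28 at index 8 → [-38, -19, -16, -5, 39, 11, 8, -3, -28]
  -28 < parent -5 at index 3, swap → [-38, -19, -16, -28, 39, 11, 8, -3, -5]
  -28 < parent -19 at index 1, swap → [-38, -28, -16, -19, 39, 11, 8, -3, -5]
extract-min → returns -38:
  remove root -38; move last element -5 to root → [-5, -28, -16, -19, 39, 11, 8, -3]
  -5 vs smaller child -28 at index 1, swap → [-28, -5, -16, -19, 39, 11, 8, -3]
  -5 vs smaller child -19 at index 3, swap → [-28, -19, -16, -5, 39, 11, 8, -3]
extract-min → returns -28:
  remove root -28; move last element -3 to root → [-3, -19, -16, -5, 39, 11, 8]
  -3 vs smaller child -19 at index 1, swap → [-19, -3, -16, -5, 39, 11, 8]
  -3 vs smaller child -5 at index 3, swap → [-19, -5, -16, -3, 39, 11, 8]
extract-min → returns -19:
  remove root -19; move last element 8 to root → [8, -5, -16, -3, 39, 11]
  8 vs smaller child -16 at index 2, swap → [-16, -5, 8, -3, 39, 11]

[-16, -5, 8, -3, 39, 11]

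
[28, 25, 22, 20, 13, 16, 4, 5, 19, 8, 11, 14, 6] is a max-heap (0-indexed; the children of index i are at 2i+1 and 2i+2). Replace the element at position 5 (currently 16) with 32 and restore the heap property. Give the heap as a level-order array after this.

[32, 25, 28, 20, 13, 22, 4, 5, 19, 8, 11, 14, 6]

set index 5 from 16 to 32 → [28, 25, 22, 20, 13, 32, 4, 5, 19, 8, 11, 14, 6]
32 > parent 22 at index 2, swap → [28, 25, 32, 20, 13, 22, 4, 5, 19, 8, 11, 14, 6]
32 > parent 28 at index 0, swap → [32, 25, 28, 20, 13, 22, 4, 5, 19, 8, 11, 14, 6]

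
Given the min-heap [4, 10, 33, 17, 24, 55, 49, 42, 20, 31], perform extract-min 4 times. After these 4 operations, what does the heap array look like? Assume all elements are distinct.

[24, 31, 33, 49, 42, 55]

extract-min #1 returns 4:
  remove root 4; move last element 31 to root → [31, 10, 33, 17, 24, 55, 49, 42, 20]
  31 vs smaller child 10 at index 1, swap → [10, 31, 33, 17, 24, 55, 49, 42, 20]
  31 vs smaller child 17 at index 3, swap → [10, 17, 33, 31, 24, 55, 49, 42, 20]
  31 vs smaller child 20 at index 8, swap → [10, 17, 33, 20, 24, 55, 49, 42, 31]
extract-min #2 returns 10:
  remove root 10; move last element 31 to root → [31, 17, 33, 20, 24, 55, 49, 42]
  31 vs smaller child 17 at index 1, swap → [17, 31, 33, 20, 24, 55, 49, 42]
  31 vs smaller child 20 at index 3, swap → [17, 20, 33, 31, 24, 55, 49, 42]
extract-min #3 returns 17:
  remove root 17; move last element 42 to root → [42, 20, 33, 31, 24, 55, 49]
  42 vs smaller child 20 at index 1, swap → [20, 42, 33, 31, 24, 55, 49]
  42 vs smaller child 24 at index 4, swap → [20, 24, 33, 31, 42, 55, 49]
extract-min #4 returns 20:
  remove root 20; move last element 49 to root → [49, 24, 33, 31, 42, 55]
  49 vs smaller child 24 at index 1, swap → [24, 49, 33, 31, 42, 55]
  49 vs smaller child 31 at index 3, swap → [24, 31, 33, 49, 42, 55]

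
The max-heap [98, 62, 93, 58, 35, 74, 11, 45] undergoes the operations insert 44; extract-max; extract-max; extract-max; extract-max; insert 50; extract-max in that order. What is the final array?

[50, 44, 45, 11, 35]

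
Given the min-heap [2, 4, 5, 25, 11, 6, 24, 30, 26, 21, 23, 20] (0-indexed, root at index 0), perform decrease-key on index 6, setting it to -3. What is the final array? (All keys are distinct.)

[-3, 4, 2, 25, 11, 6, 5, 30, 26, 21, 23, 20]

set index 6 from 24 to -3 → [2, 4, 5, 25, 11, 6, -3, 30, 26, 21, 23, 20]
-3 < parent 5 at index 2, swap → [2, 4, -3, 25, 11, 6, 5, 30, 26, 21, 23, 20]
-3 < parent 2 at index 0, swap → [-3, 4, 2, 25, 11, 6, 5, 30, 26, 21, 23, 20]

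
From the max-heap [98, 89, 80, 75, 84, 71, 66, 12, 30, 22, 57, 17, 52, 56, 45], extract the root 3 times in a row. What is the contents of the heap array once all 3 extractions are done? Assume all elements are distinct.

[80, 75, 71, 56, 57, 52, 66, 12, 30, 22, 45, 17]

extract-max #1 returns 98:
  remove root 98; move last element 45 to root → [45, 89, 80, 75, 84, 71, 66, 12, 30, 22, 57, 17, 52, 56]
  45 vs larger child 89 at index 1, swap → [89, 45, 80, 75, 84, 71, 66, 12, 30, 22, 57, 17, 52, 56]
  45 vs larger child 84 at index 4, swap → [89, 84, 80, 75, 45, 71, 66, 12, 30, 22, 57, 17, 52, 56]
  45 vs larger child 57 at index 10, swap → [89, 84, 80, 75, 57, 71, 66, 12, 30, 22, 45, 17, 52, 56]
extract-max #2 returns 89:
  remove root 89; move last element 56 to root → [56, 84, 80, 75, 57, 71, 66, 12, 30, 22, 45, 17, 52]
  56 vs larger child 84 at index 1, swap → [84, 56, 80, 75, 57, 71, 66, 12, 30, 22, 45, 17, 52]
  56 vs larger child 75 at index 3, swap → [84, 75, 80, 56, 57, 71, 66, 12, 30, 22, 45, 17, 52]
extract-max #3 returns 84:
  remove root 84; move last element 52 to root → [52, 75, 80, 56, 57, 71, 66, 12, 30, 22, 45, 17]
  52 vs larger child 80 at index 2, swap → [80, 75, 52, 56, 57, 71, 66, 12, 30, 22, 45, 17]
  52 vs larger child 71 at index 5, swap → [80, 75, 71, 56, 57, 52, 66, 12, 30, 22, 45, 17]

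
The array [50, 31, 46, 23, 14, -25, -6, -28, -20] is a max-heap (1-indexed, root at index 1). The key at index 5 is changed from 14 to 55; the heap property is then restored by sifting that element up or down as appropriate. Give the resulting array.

[55, 50, 46, 23, 31, -25, -6, -28, -20]

set index 5 from 14 to 55 → [50, 31, 46, 23, 55, -25, -6, -28, -20]
55 > parent 31 at index 2, swap → [50, 55, 46, 23, 31, -25, -6, -28, -20]
55 > parent 50 at index 1, swap → [55, 50, 46, 23, 31, -25, -6, -28, -20]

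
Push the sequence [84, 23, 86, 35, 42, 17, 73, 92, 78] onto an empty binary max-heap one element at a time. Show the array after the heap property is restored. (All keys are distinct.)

Insert 84:
  append 84 at index 0 → [84] (no swap needed)
Insert 23:
  append 23 at index 1 → [84, 23] (no swap needed)
Insert 86:
  append 86 at index 2 → [84, 23, 86]
  86 > parent 84 at index 0, swap → [86, 23, 84]
Insert 35:
  append 35 at index 3 → [86, 23, 84, 35]
  35 > parent 23 at index 1, swap → [86, 35, 84, 23]
Insert 42:
  append 42 at index 4 → [86, 35, 84, 23, 42]
  42 > parent 35 at index 1, swap → [86, 42, 84, 23, 35]
Insert 17:
  append 17 at index 5 → [86, 42, 84, 23, 35, 17] (no swap needed)
Insert 73:
  append 73 at index 6 → [86, 42, 84, 23, 35, 17, 73] (no swap needed)
Insert 92:
  append 92 at index 7 → [86, 42, 84, 23, 35, 17, 73, 92]
  92 > parent 23 at index 3, swap → [86, 42, 84, 92, 35, 17, 73, 23]
  92 > parent 42 at index 1, swap → [86, 92, 84, 42, 35, 17, 73, 23]
  92 > parent 86 at index 0, swap → [92, 86, 84, 42, 35, 17, 73, 23]
Insert 78:
  append 78 at index 8 → [92, 86, 84, 42, 35, 17, 73, 23, 78]
  78 > parent 42 at index 3, swap → [92, 86, 84, 78, 35, 17, 73, 23, 42]

[92, 86, 84, 78, 35, 17, 73, 23, 42]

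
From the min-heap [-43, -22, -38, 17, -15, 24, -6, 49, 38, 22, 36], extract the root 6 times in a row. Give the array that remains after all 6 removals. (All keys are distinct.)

extract-min #1 returns -43:
  remove root -43; move last element 36 to root → [36, -22, -38, 17, -15, 24, -6, 49, 38, 22]
  36 vs smaller child -38 at index 2, swap → [-38, -22, 36, 17, -15, 24, -6, 49, 38, 22]
  36 vs smaller child -6 at index 6, swap → [-38, -22, -6, 17, -15, 24, 36, 49, 38, 22]
extract-min #2 returns -38:
  remove root -38; move last element 22 to root → [22, -22, -6, 17, -15, 24, 36, 49, 38]
  22 vs smaller child -22 at index 1, swap → [-22, 22, -6, 17, -15, 24, 36, 49, 38]
  22 vs smaller child -15 at index 4, swap → [-22, -15, -6, 17, 22, 24, 36, 49, 38]
extract-min #3 returns -22:
  remove root -22; move last element 38 to root → [38, -15, -6, 17, 22, 24, 36, 49]
  38 vs smaller child -15 at index 1, swap → [-15, 38, -6, 17, 22, 24, 36, 49]
  38 vs smaller child 17 at index 3, swap → [-15, 17, -6, 38, 22, 24, 36, 49]
extract-min #4 returns -15:
  remove root -15; move last element 49 to root → [49, 17, -6, 38, 22, 24, 36]
  49 vs smaller child -6 at index 2, swap → [-6, 17, 49, 38, 22, 24, 36]
  49 vs smaller child 24 at index 5, swap → [-6, 17, 24, 38, 22, 49, 36]
extract-min #5 returns -6:
  remove root -6; move last element 36 to root → [36, 17, 24, 38, 22, 49]
  36 vs smaller child 17 at index 1, swap → [17, 36, 24, 38, 22, 49]
  36 vs smaller child 22 at index 4, swap → [17, 22, 24, 38, 36, 49]
extract-min #6 returns 17:
  remove root 17; move last element 49 to root → [49, 22, 24, 38, 36]
  49 vs smaller child 22 at index 1, swap → [22, 49, 24, 38, 36]
  49 vs smaller child 36 at index 4, swap → [22, 36, 24, 38, 49]

[22, 36, 24, 38, 49]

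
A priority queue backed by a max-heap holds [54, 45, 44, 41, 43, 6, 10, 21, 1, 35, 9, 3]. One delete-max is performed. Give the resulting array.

[45, 43, 44, 41, 35, 6, 10, 21, 1, 3, 9]

remove root 54; move last element 3 to root → [3, 45, 44, 41, 43, 6, 10, 21, 1, 35, 9]
3 vs larger child 45 at index 1, swap → [45, 3, 44, 41, 43, 6, 10, 21, 1, 35, 9]
3 vs larger child 43 at index 4, swap → [45, 43, 44, 41, 3, 6, 10, 21, 1, 35, 9]
3 vs larger child 35 at index 9, swap → [45, 43, 44, 41, 35, 6, 10, 21, 1, 3, 9]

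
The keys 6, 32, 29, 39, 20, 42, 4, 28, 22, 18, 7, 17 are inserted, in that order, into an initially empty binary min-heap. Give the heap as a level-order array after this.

[4, 7, 6, 22, 18, 17, 29, 39, 28, 32, 20, 42]

Insert 6:
  append 6 at index 0 → [6] (no swap needed)
Insert 32:
  append 32 at index 1 → [6, 32] (no swap needed)
Insert 29:
  append 29 at index 2 → [6, 32, 29] (no swap needed)
Insert 39:
  append 39 at index 3 → [6, 32, 29, 39] (no swap needed)
Insert 20:
  append 20 at index 4 → [6, 32, 29, 39, 20]
  20 < parent 32 at index 1, swap → [6, 20, 29, 39, 32]
Insert 42:
  append 42 at index 5 → [6, 20, 29, 39, 32, 42] (no swap needed)
Insert 4:
  append 4 at index 6 → [6, 20, 29, 39, 32, 42, 4]
  4 < parent 29 at index 2, swap → [6, 20, 4, 39, 32, 42, 29]
  4 < parent 6 at index 0, swap → [4, 20, 6, 39, 32, 42, 29]
Insert 28:
  append 28 at index 7 → [4, 20, 6, 39, 32, 42, 29, 28]
  28 < parent 39 at index 3, swap → [4, 20, 6, 28, 32, 42, 29, 39]
Insert 22:
  append 22 at index 8 → [4, 20, 6, 28, 32, 42, 29, 39, 22]
  22 < parent 28 at index 3, swap → [4, 20, 6, 22, 32, 42, 29, 39, 28]
Insert 18:
  append 18 at index 9 → [4, 20, 6, 22, 32, 42, 29, 39, 28, 18]
  18 < parent 32 at index 4, swap → [4, 20, 6, 22, 18, 42, 29, 39, 28, 32]
  18 < parent 20 at index 1, swap → [4, 18, 6, 22, 20, 42, 29, 39, 28, 32]
Insert 7:
  append 7 at index 10 → [4, 18, 6, 22, 20, 42, 29, 39, 28, 32, 7]
  7 < parent 20 at index 4, swap → [4, 18, 6, 22, 7, 42, 29, 39, 28, 32, 20]
  7 < parent 18 at index 1, swap → [4, 7, 6, 22, 18, 42, 29, 39, 28, 32, 20]
Insert 17:
  append 17 at index 11 → [4, 7, 6, 22, 18, 42, 29, 39, 28, 32, 20, 17]
  17 < parent 42 at index 5, swap → [4, 7, 6, 22, 18, 17, 29, 39, 28, 32, 20, 42]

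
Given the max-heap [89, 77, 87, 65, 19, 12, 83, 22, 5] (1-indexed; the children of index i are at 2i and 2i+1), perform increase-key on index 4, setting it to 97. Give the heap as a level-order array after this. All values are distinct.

set index 4 from 65 to 97 → [89, 77, 87, 97, 19, 12, 83, 22, 5]
97 > parent 77 at index 2, swap → [89, 97, 87, 77, 19, 12, 83, 22, 5]
97 > parent 89 at index 1, swap → [97, 89, 87, 77, 19, 12, 83, 22, 5]

[97, 89, 87, 77, 19, 12, 83, 22, 5]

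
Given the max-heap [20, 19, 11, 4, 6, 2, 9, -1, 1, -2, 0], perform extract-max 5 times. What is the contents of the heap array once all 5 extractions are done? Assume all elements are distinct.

[4, 0, 2, -1, -2, 1]

extract-max #1 returns 20:
  remove root 20; move last element 0 to root → [0, 19, 11, 4, 6, 2, 9, -1, 1, -2]
  0 vs larger child 19 at index 1, swap → [19, 0, 11, 4, 6, 2, 9, -1, 1, -2]
  0 vs larger child 6 at index 4, swap → [19, 6, 11, 4, 0, 2, 9, -1, 1, -2]
extract-max #2 returns 19:
  remove root 19; move last element -2 to root → [-2, 6, 11, 4, 0, 2, 9, -1, 1]
  -2 vs larger child 11 at index 2, swap → [11, 6, -2, 4, 0, 2, 9, -1, 1]
  -2 vs larger child 9 at index 6, swap → [11, 6, 9, 4, 0, 2, -2, -1, 1]
extract-max #3 returns 11:
  remove root 11; move last element 1 to root → [1, 6, 9, 4, 0, 2, -2, -1]
  1 vs larger child 9 at index 2, swap → [9, 6, 1, 4, 0, 2, -2, -1]
  1 vs larger child 2 at index 5, swap → [9, 6, 2, 4, 0, 1, -2, -1]
extract-max #4 returns 9:
  remove root 9; move last element -1 to root → [-1, 6, 2, 4, 0, 1, -2]
  -1 vs larger child 6 at index 1, swap → [6, -1, 2, 4, 0, 1, -2]
  -1 vs larger child 4 at index 3, swap → [6, 4, 2, -1, 0, 1, -2]
extract-max #5 returns 6:
  remove root 6; move last element -2 to root → [-2, 4, 2, -1, 0, 1]
  -2 vs larger child 4 at index 1, swap → [4, -2, 2, -1, 0, 1]
  -2 vs larger child 0 at index 4, swap → [4, 0, 2, -1, -2, 1]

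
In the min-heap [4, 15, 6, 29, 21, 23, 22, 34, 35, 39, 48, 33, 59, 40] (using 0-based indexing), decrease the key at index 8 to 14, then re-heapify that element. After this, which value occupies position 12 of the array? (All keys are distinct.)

59

set index 8 from 35 to 14 → [4, 15, 6, 29, 21, 23, 22, 34, 14, 39, 48, 33, 59, 40]
14 < parent 29 at index 3, swap → [4, 15, 6, 14, 21, 23, 22, 34, 29, 39, 48, 33, 59, 40]
14 < parent 15 at index 1, swap → [4, 14, 6, 15, 21, 23, 22, 34, 29, 39, 48, 33, 59, 40]
resulting array: [4, 14, 6, 15, 21, 23, 22, 34, 29, 39, 48, 33, 59, 40]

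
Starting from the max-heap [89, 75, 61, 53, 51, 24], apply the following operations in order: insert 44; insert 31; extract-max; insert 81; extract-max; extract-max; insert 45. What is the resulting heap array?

[61, 53, 45, 31, 51, 24, 44]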